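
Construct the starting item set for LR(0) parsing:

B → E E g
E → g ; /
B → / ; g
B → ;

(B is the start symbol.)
First, augment the grammar with B' → B
I₀ = CLOSURE({ [B' → . B] }):
  [B' → . B] has the dot before B: add [B → . E E g], [B → . / ; g], [B → . ;]
  [B → . E E g] has the dot before E: add [E → . g ; /]
No further items can be added.

I₀ = { [B → . / ; g], [B → . ;], [B → . E E g], [B' → . B], [E → . g ; /] }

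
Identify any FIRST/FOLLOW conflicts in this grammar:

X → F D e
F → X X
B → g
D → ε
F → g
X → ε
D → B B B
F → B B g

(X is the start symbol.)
Yes. X → F D e with FOLLOW(X) on { 'e', 'g' }; F → g with FOLLOW(F) on { 'g' }; F → B B g with FOLLOW(F) on { 'g' }

A FIRST/FOLLOW conflict occurs when a non-terminal N has a nullable alternative N → β (β ⇒* ε) and another alternative N → α with FIRST(α) ∩ FOLLOW(N) ≠ ∅: on such a lookahead the parser cannot decide between expanding α and letting N vanish via β.

Nullable non-terminals: D, F, X.
FIRST sets used below: FIRST(B) = { 'g' }, FIRST(X) = { 'e', 'g', ε }, FIRST(F) = { 'e', 'g', ε }, FIRST(D) = { 'g', ε }

D: nullable alternative(s) D → ε; FOLLOW(D) = { 'e' }
  D → ε: FIRST \ {ε} = { } — this is the only nullable alternative, skip
  D → B B B: FIRST \ {ε} = { 'g' } — disjoint from FOLLOW(D)

F: nullable alternative(s) F → X X; FOLLOW(F) = { 'e', 'g' }
  F → X X: FIRST \ {ε} = { 'e', 'g' } — this is the only nullable alternative, skip
  F → g: FIRST \ {ε} = { 'g' } — overlaps FOLLOW(F) on { 'g' }: CONFLICT
  F → B B g: FIRST \ {ε} = { 'g' } — overlaps FOLLOW(F) on { 'g' }: CONFLICT

X: nullable alternative(s) X → ε; FOLLOW(X) = { $, 'e', 'g' }
  X → F D e: FIRST \ {ε} = { 'e', 'g' } — overlaps FOLLOW(X) on { 'e', 'g' }: CONFLICT
  X → ε: FIRST \ {ε} = { } — this is the only nullable alternative, skip

B has no nullable alternative, so no FIRST/FOLLOW check is needed there.

So the grammar has 3 FIRST/FOLLOW conflicts (marked CONFLICT above).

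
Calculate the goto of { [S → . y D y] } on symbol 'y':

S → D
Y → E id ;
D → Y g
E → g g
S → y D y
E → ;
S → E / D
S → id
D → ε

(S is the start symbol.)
GOTO(I, 'y') = CLOSURE({ [A → αX.β] : [A → α.Xβ] ∈ I, X = 'y' })

Items with dot before 'y', with the dot advanced:
  [S → . y D y] → [S → y . D y]
Closure of the advanced items:
  [S → y . D y] has the dot before D: add [D → . Y g], [D → .]
  [D → . Y g] has the dot before Y: add [Y → . E id ;]
  [Y → . E id ;] has the dot before E: add [E → . g g], [E → . ;]

GOTO = { [D → . Y g], [D → .], [E → . ;], [E → . g g], [S → y . D y], [Y → . E id ;] }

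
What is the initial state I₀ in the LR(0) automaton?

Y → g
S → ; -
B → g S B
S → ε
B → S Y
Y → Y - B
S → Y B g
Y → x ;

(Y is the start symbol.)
First, augment the grammar with Y' → Y
I₀ = CLOSURE({ [Y' → . Y] }):
  [Y' → . Y] has the dot before Y: add [Y → . g], [Y → . Y - B], [Y → . x ;]
No further items can be added.

I₀ = { [Y → . Y - B], [Y → . g], [Y → . x ;], [Y' → . Y] }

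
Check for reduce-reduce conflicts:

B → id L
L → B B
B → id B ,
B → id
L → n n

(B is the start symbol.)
No reduce-reduce conflicts

Augment with B' → B and build the canonical LR(0) collection (I0 = CLOSURE({[B' → . B]}), then GOTO on every symbol after a dot until no new states appear). It has 9 states:
  I0: { [B → . id B ,], [B → . id L], [B → . id], [B' → . B] }  — shift
  I1: { [B' → B .] }  — accept
  I2: { [B → . id B ,], [B → . id L], [B → . id], [B → id . B ,], [B → id . L], [B → id .], [L → . B B], [L → . n n] }  — shift, reduce
  I3: { [B → . id B ,], [B → . id L], [B → . id], [B → id B . ,], [L → B . B] }  — shift
  I4: { [B → id L .] }  — reduce
  I5: { [L → n . n] }  — shift
  I6: { [L → n n .] }  — reduce
  I7: { [B → id B , .] }  — reduce
  I8: { [L → B B .] }  — reduce

No state contains more than one complete item.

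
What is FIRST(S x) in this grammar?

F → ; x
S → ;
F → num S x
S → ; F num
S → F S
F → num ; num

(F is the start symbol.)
{ ';', 'num' }

FIRST sets of the non-terminals involved (from the grammar, by fixed-point iteration):
  FIRST(S) = { ';', 'num' }

To compute FIRST(S x), process the symbols left to right:
Symbol S is a non-terminal. Add FIRST(S) \ {ε} = { ';', 'num' }
S is not nullable (ε ∉ FIRST(S)), so stop here.
FIRST(S x) = { ';', 'num' }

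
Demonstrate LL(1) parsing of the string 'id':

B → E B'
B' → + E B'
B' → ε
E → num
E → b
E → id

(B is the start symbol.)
Stack is shown with the top on the left.

Stack    Input  Action
----------------------
B $      id $   output B → E B'
E B' $   id $   output E → id
id B' $  id $   match 'id'
B' $     $      output B' → ε
$        $      accept

The string is accepted.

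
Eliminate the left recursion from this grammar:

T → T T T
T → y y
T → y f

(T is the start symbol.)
T → y y T'
T → y f T'
T' → T T T'
T' → ε

T is directly left-recursive. The standard transformation for
  A → A α₁ | ... | A α_m | β₁ | ... | β_n
is
  A  → β₁ A' | ... | β_n A'
  A' → α₁ A' | ... | α_m A' | ε

T → y y becomes T → y y T'
T → y f becomes T → y f T'
T → T T T becomes T' → T T T'
Add T' → ε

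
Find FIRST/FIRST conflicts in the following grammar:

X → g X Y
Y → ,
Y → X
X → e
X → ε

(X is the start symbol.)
No FIRST/FIRST conflicts.

A FIRST/FIRST conflict occurs when two productions N → α and N → β for the same non-terminal have FIRST(α) ∩ FIRST(β) ≠ ∅ (with ε ∈ FIRST of a nullable right-hand side, so two nullable alternatives also conflict).

FIRST sets of the non-terminals at (or reachable through a nullable prefix from) the front of some alternative:
  FIRST(X) = { 'e', 'g', ε }

Productions for X:
  X → g X Y: FIRST = { 'g' }
  X → e: FIRST = { 'e' }
  X → ε: FIRST = { ε }
Productions for Y:
  Y → ,: FIRST = { ',' }
  Y → X: FIRST = { 'e', 'g', ε }

All alternatives of each non-terminal have pairwise disjoint FIRST sets.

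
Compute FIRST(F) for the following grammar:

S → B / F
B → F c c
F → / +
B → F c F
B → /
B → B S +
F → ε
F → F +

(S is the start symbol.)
{ '+', '/', ε }

To compute FIRST(F), examine every production with F on the left-hand side, reading each right-hand side left to right until a non-nullable symbol is reached.

From F → / +:
  - '/' is a terminal: add '/' and stop
From F → ε:
  - ε-production, so ε ∈ FIRST(F)
From F → F +:
  - F is the symbol being defined: contributes nothing new
    F is nullable, so continue to the next symbol
  - '+' is a terminal: add '+' and stop

Collecting: FIRST(F) = { '+', '/', ε }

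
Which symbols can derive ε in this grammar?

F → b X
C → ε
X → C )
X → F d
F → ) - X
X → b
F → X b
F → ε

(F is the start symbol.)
{ 'C', 'F' }

A non-terminal is nullable if it can derive ε (the empty string): either it has an ε-production, or it has a production whose right-hand side consists entirely of nullable non-terminals.

ε-productions: C → ε, F → ε
So C, F are immediately nullable.
No further non-terminal can be added: every production for the remaining non-terminals contains a terminal or a non-nullable non-terminal.
Nullable = { 'C', 'F' }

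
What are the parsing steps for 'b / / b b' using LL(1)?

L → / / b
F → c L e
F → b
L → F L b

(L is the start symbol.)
LL(1) parsing maintains a stack (initially the start symbol over $) and the input. At each step: if the stack top is a terminal, match it against the current input token; if it is a non-terminal N, replace it with the RHS of M[N, lookahead] (the unique production whose predict set contains the lookahead).

Stack is shown with the top on the left.

Stack      Input        Action
------------------------------
L $        b / / b b $  output L → F L b
F L b $    b / / b b $  output F → b
b L b $    b / / b b $  match 'b'
L b $      / / b b $    output L → / / b
/ / b b $  / / b b $    match '/'
/ b b $    / b b $      match '/'
b b $      b b $        match 'b'
b $        b $          match 'b'
$          $            accept

The string is accepted.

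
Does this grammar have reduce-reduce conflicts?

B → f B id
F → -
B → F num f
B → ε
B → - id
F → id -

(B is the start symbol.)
No reduce-reduce conflicts

A reduce-reduce conflict occurs when an LR(0) state has two complete items [A → α .] and [B → β .] — both call for a reduction, and with no lookahead the parser cannot choose between them.

Augment with B' → B and build the canonical LR(0) collection (I0 = CLOSURE({[B' → . B]}), then GOTO on every symbol after a dot until no new states appear). It has 12 states:
  I0: { [B → . - id], [B → . F num f], [B → . f B id], [B → .], [B' → . B], [F → . -], [F → . id -] }  — shift, reduce
  I1: { [B → - . id], [F → - .] }  — shift, reduce
  I2: { [B' → B .] }  — accept
  I3: { [B → F . num f] }  — shift
  I4: { [B → . - id], [B → . F num f], [B → . f B id], [B → .], [B → f . B id], [F → . -], [F → . id -] }  — shift, reduce
  I5: { [F → id . -] }  — shift
  I6: { [F → id - .] }  — reduce
  I7: { [B → f B . id] }  — shift
  I8: { [B → f B id .] }  — reduce
  I9: { [B → F num . f] }  — shift
  I10: { [B → F num f .] }  — reduce
  I11: { [B → - id .] }  — reduce

No state contains more than one complete item.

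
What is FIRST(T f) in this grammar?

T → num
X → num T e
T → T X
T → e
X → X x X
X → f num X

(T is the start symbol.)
{ 'e', 'num' }

FIRST sets of the non-terminals involved (from the grammar, by fixed-point iteration):
  FIRST(T) = { 'e', 'num' }

To compute FIRST(T f), process the symbols left to right:
Symbol T is a non-terminal. Add FIRST(T) \ {ε} = { 'e', 'num' }
T is not nullable (ε ∉ FIRST(T)), so stop here.
FIRST(T f) = { 'e', 'num' }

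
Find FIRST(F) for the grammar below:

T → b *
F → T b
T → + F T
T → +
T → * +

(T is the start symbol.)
{ '*', '+', 'b' }

To compute FIRST(F), examine every production with F on the left-hand side, reading each right-hand side left to right until a non-nullable symbol is reached.

FIRST sets of the other non-terminals involved (by the same procedure, iterated to a fixed point):
  FIRST(T) = { '*', '+', 'b' }

From F → T b:
  - T is a non-terminal: add FIRST(T) \ {ε} = { '*', '+', 'b' }
    T is not nullable, so stop

Collecting: FIRST(F) = { '*', '+', 'b' }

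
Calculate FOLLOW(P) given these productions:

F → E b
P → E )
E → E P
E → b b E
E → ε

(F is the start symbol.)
{ ')', 'b' }

To compute FOLLOW(P), find every occurrence of P on a right-hand side N → α P β: add FIRST(β) \ {ε}, and if β is empty or nullable also add FOLLOW(N). Iterate to a fixed point.

In E → E P: P is at the end, add FOLLOW(E)

The FOLLOW sets referred to above (computed the same way, to a fixed point):
  FOLLOW(E) = { ')', 'b' }

Taking the union: FOLLOW(P) = { ')', 'b' }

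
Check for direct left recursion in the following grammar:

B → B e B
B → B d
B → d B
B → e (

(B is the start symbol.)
Yes, B is left-recursive

B → B e B: LEFT RECURSIVE (starts with B)
B → B d: LEFT RECURSIVE (starts with B)
B → d B: starts with d
B → e (: starts with e

The grammar has direct left recursion on: B.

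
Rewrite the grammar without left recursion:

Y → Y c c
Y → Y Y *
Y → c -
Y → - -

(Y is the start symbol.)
Y is directly left-recursive. The standard transformation for
  A → A α₁ | ... | A α_m | β₁ | ... | β_n
is
  A  → β₁ A' | ... | β_n A'
  A' → α₁ A' | ... | α_m A' | ε

Y → c - becomes Y → c - Y'
Y → - - becomes Y → - - Y'
Y → Y c c becomes Y' → c c Y'
Y → Y Y * becomes Y' → Y * Y'
Add Y' → ε

Resulting grammar:
Y → c - Y'
Y → - - Y'
Y' → c c Y'
Y' → Y * Y'
Y' → ε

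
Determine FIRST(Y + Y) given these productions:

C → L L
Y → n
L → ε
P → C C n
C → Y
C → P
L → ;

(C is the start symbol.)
FIRST sets of the non-terminals involved (from the grammar, by fixed-point iteration):
  FIRST(Y) = { 'n' }

To compute FIRST(Y + Y), process the symbols left to right:
Symbol Y is a non-terminal. Add FIRST(Y) \ {ε} = { 'n' }
Y is not nullable (ε ∉ FIRST(Y)), so stop here.
FIRST(Y + Y) = { 'n' }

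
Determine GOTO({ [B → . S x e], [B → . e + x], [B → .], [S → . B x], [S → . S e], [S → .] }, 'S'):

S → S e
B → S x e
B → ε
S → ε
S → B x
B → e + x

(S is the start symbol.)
GOTO(I, 'S') = CLOSURE({ [A → αX.β] : [A → α.Xβ] ∈ I, X = 'S' })

Items with dot before 'S', with the dot advanced:
  [B → . S x e] → [B → S . x e]
  [S → . S e] → [S → S . e]
Closure adds nothing (no advanced item has the dot before a non-terminal).

GOTO = { [B → S . x e], [S → S . e] }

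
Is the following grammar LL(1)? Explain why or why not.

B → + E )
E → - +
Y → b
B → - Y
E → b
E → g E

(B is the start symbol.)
Yes, the grammar is LL(1).

For B:
  PREDICT(B → '+' E ')') = { '+' }
  PREDICT(B → '-' Y) = { '-' }
For E:
  PREDICT(E → '-' '+') = { '-' }
  PREDICT(E → b) = { 'b' }
  PREDICT(E → g E) = { 'g' }
Y has a single production, so nothing to check there.

All predict sets are disjoint. The grammar IS LL(1).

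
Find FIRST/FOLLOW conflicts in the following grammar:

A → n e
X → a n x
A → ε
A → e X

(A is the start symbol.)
No FIRST/FOLLOW conflicts.

Nullable non-terminals: A.

A: nullable alternative(s) A → ε; FOLLOW(A) = { $ }
  A → n e: FIRST \ {ε} = { 'n' } — disjoint from FOLLOW(A)
  A → ε: FIRST \ {ε} = { } — this is the only nullable alternative, skip
  A → e X: FIRST \ {ε} = { 'e' } — disjoint from FOLLOW(A)

X has no nullable alternative, so no FIRST/FOLLOW check is needed there.

No FIRST/FOLLOW conflicts found.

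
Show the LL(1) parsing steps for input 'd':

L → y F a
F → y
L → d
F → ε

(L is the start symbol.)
LL(1) parsing maintains a stack (initially the start symbol over $) and the input. At each step: if the stack top is a terminal, match it against the current input token; if it is a non-terminal N, replace it with the RHS of M[N, lookahead] (the unique production whose predict set contains the lookahead).

Stack is shown with the top on the left.

Stack  Input  Action
--------------------
L $    d $    output L → d
d $    d $    match 'd'
$      $      accept

The string is accepted.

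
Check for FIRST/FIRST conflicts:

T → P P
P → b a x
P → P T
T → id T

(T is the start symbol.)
Yes. P → b a x / P → P T on { 'b' }

FIRST sets of the non-terminals at (or reachable through a nullable prefix from) the front of some alternative:
  FIRST(P) = { 'b' }

Productions for T:
  T → P P: FIRST = { 'b' }
  T → id T: FIRST = { 'id' }
Productions for P:
  P → b a x: FIRST = { 'b' }
  P → P T: FIRST = { 'b' }

Conflict for P: P → b a x and P → P T
  Overlap: { 'b' }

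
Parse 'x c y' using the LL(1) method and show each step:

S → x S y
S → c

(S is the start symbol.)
Stack is shown with the top on the left.

Stack    Input    Action
------------------------
S $      x c y $  output S → x S y
x S y $  x c y $  match 'x'
S y $    c y $    output S → c
c y $    c y $    match 'c'
y $      y $      match 'y'
$        $        accept

The string is accepted.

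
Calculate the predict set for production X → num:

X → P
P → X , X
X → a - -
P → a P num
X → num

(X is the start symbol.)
{ 'num' }

PREDICT(X → num) = (FIRST(RHS) \ {ε}) ∪ (FOLLOW(X) if ε ∈ FIRST(RHS), i.e. RHS ⇒* ε)
FIRST(num) = { 'num' }
ε ∉ FIRST(num), so FOLLOW(X) is not added.
PREDICT(X → num) = { 'num' }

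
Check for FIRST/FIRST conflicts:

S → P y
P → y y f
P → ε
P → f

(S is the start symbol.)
Productions for P:
  P → y y f: FIRST = { 'y' }
  P → ε: FIRST = { ε }
  P → f: FIRST = { 'f' }
S has only one production, so no FIRST/FIRST conflict is possible there.

All alternatives of each non-terminal have pairwise disjoint FIRST sets.

Answer: No FIRST/FIRST conflicts.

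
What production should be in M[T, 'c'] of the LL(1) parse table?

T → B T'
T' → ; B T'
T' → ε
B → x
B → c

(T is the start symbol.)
T → B T'

To find M[T, 'c'], we find productions for T where 'c' is in the predict set (PREDICT(N → α) = (FIRST(α) \ {ε}) ∪ (FOLLOW(N) if α ⇒* ε)).

Relevant sets:
  FIRST(B) = { 'c', 'x' }

T → B T': PREDICT = { 'c', 'x' }
  'c' is in predict set, so this production goes in M[T, 'c']

M[T, 'c'] = T → B T'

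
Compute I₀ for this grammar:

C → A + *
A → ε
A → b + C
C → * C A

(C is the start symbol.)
First, augment the grammar with C' → C
I₀ = CLOSURE({ [C' → . C] }):
  [C' → . C] has the dot before C: add [C → . A + *], [C → . * C A]
  [C → . A + *] has the dot before A: add [A → .], [A → . b + C]
No further items can be added.

I₀ = { [A → . b + C], [A → .], [C → . * C A], [C → . A + *], [C' → . C] }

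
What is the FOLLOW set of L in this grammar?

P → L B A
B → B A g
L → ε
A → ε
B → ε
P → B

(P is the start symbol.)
{ $, 'g' }

In P → L B A: L is followed by B A, add FIRST(B A) \ {ε} = { 'g' }
  B A is nullable, so also add FOLLOW(P)

The FOLLOW sets referred to above (computed the same way, to a fixed point):
  FOLLOW(P) = { $ }

Taking the union: FOLLOW(L) = { $, 'g' }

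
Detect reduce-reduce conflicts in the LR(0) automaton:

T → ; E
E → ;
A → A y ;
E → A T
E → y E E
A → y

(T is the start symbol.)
A reduce-reduce conflict occurs when an LR(0) state has two complete items [A → α .] and [B → β .] — both call for a reduction, and with no lookahead the parser cannot choose between them.

Augment with T' → T and build the canonical LR(0) collection (I0 = CLOSURE({[T' → . T]}), then GOTO on every symbol after a dot until no new states appear). It has 12 states:
  I0: { [T → . ; E], [T' → . T] }  — shift
  I1: { [A → . A y ;], [A → . y], [E → . ;], [E → . A T], [E → . y E E], [T → ; . E] }  — shift
  I2: { [T' → T .] }  — accept
  I3: { [E → ; .] }  — reduce
  I4: { [A → A . y ;], [E → A . T], [T → . ; E] }  — shift
  I5: { [T → ; E .] }  — reduce
  I6: { [A → . A y ;], [A → . y], [A → y .], [E → . ;], [E → . A T], [E → . y E E], [E → y . E E] }  — shift, reduce
  I7: { [A → . A y ;], [A → . y], [E → . ;], [E → . A T], [E → . y E E], [E → y E . E] }  — shift
  I8: { [E → y E E .] }  — reduce
  I9: { [E → A T .] }  — reduce
  I10: { [A → A y . ;] }  — shift
  I11: { [A → A y ; .] }  — reduce

No state contains more than one complete item.

Answer: No reduce-reduce conflicts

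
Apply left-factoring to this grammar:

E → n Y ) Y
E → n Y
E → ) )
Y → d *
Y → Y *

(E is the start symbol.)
E → n Y E'
E' → ) Y
E' → ε
E → ) )
Y → d *
Y → Y *

Left-factoring transforms A → αβ₁ | αβ₂ into A → αA' and A' → β₁ | β₂
(α is the longest common prefix among the alternatives). Repeat until
no nonterminal has two alternatives with a common prefix.

Round 1: E has alternatives sharing prefix 'n Y'. Introduce E': E → n Y E'
  Add: E' → ) Y
  Add: E' → ε

No remaining common prefixes — done.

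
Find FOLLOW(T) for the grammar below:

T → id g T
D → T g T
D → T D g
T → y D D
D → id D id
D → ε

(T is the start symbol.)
T is the start symbol, so $ ∈ FOLLOW(T).
In T → id g T: T is at the end; this adds FOLLOW(T) to itself — nothing new
In D → T g T: T is followed by g T, add FIRST(g T) \ {ε} = { 'g' }
In D → T g T: T is at the end, add FOLLOW(D)
In D → T D g: T is followed by D g, add FIRST(D g) \ {ε} = { 'g', 'id', 'y' }

The FOLLOW sets referred to above (computed the same way, to a fixed point):
  FOLLOW(D) = { $, 'g', 'id', 'y' }

Taking the union: FOLLOW(T) = { $, 'g', 'id', 'y' }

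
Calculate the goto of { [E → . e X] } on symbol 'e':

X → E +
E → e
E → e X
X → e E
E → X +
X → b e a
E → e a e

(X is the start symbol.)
{ [E → . X +], [E → . e X], [E → . e a e], [E → . e], [E → e . X], [X → . E +], [X → . b e a], [X → . e E] }

GOTO(I, 'e') = CLOSURE({ [A → αX.β] : [A → α.Xβ] ∈ I, X = 'e' })

Items with dot before 'e', with the dot advanced:
  [E → . e X] → [E → e . X]
Closure of the advanced items:
  [E → e . X] has the dot before X: add [X → . E +], [X → . e E], [X → . b e a]
  [X → . E +] has the dot before E: add [E → . e], [E → . e X], [E → . X +], [E → . e a e]

GOTO = { [E → . X +], [E → . e X], [E → . e a e], [E → . e], [E → e . X], [X → . E +], [X → . b e a], [X → . e E] }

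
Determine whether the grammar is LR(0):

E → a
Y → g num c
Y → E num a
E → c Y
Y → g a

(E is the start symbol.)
A grammar is LR(0) if no state in the canonical LR(0) collection has:
  - both a shift item (dot before a terminal) and a complete item (shift-reduce conflict), or
  - two or more complete items (reduce-reduce conflict; the accept item [E' → E .] counts as a complete item here).

Augment with E' → E and build the canonical LR(0) collection (I0 = CLOSURE({[E' → . E]}), then GOTO on every symbol after a dot until no new states appear). It has 12 states:
  I0: { [E → . a], [E → . c Y], [E' → . E] }  — shift
  I1: { [E' → E .] }  — accept
  I2: { [E → a .] }  — reduce
  I3: { [E → . a], [E → . c Y], [E → c . Y], [Y → . E num a], [Y → . g a], [Y → . g num c] }  — shift
  I4: { [Y → E . num a] }  — shift
  I5: { [E → c Y .] }  — reduce
  I6: { [Y → g . a], [Y → g . num c] }  — shift
  I7: { [Y → g a .] }  — reduce
  I8: { [Y → g num . c] }  — shift
  I9: { [Y → g num c .] }  — reduce
  I10: { [Y → E num . a] }  — shift
  I11: { [Y → E num a .] }  — reduce

Every state is either a pure shift/goto state or contains exactly one complete item and nothing to shift — no conflicts. The grammar is LR(0).

Answer: Yes, the grammar is LR(0)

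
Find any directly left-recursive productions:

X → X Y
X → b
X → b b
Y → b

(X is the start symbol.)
X → X Y: LEFT RECURSIVE (starts with X)
X → b: starts with b
X → b b: starts with b
Y → b: starts with b

The grammar has direct left recursion on: X.

Answer: Yes, X is left-recursive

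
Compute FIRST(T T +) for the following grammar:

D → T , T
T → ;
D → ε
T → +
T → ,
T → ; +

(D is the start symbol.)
{ '+', ',', ';' }

FIRST sets of the non-terminals involved (from the grammar, by fixed-point iteration):
  FIRST(T) = { '+', ',', ';' }

To compute FIRST(T T +), process the symbols left to right:
Symbol T is a non-terminal. Add FIRST(T) \ {ε} = { '+', ',', ';' }
T is not nullable (ε ∉ FIRST(T)), so stop here.
FIRST(T T +) = { '+', ',', ';' }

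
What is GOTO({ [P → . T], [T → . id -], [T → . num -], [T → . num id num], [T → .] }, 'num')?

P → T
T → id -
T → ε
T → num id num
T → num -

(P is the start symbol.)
GOTO(I, 'num') = CLOSURE({ [A → αX.β] : [A → α.Xβ] ∈ I, X = 'num' })

Items with dot before 'num', with the dot advanced:
  [T → . num -] → [T → num . -]
  [T → . num id num] → [T → num . id num]
Closure adds nothing (no advanced item has the dot before a non-terminal).

GOTO = { [T → num . -], [T → num . id num] }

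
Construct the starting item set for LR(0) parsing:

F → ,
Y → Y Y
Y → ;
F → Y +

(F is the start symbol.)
First, augment the grammar with F' → F
I₀ = CLOSURE({ [F' → . F] }):
  [F' → . F] has the dot before F: add [F → . ,], [F → . Y +]
  [F → . Y +] has the dot before Y: add [Y → . Y Y], [Y → . ;]
No further items can be added.

I₀ = { [F → . ,], [F → . Y +], [F' → . F], [Y → . ;], [Y → . Y Y] }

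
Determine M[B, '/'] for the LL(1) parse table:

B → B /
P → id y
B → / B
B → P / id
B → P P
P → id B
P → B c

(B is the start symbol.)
B → B /, B → / B, B → P / id, B → P P

To find M[B, '/'], we find productions for B where '/' is in the predict set (PREDICT(N → α) = (FIRST(α) \ {ε}) ∪ (FOLLOW(N) if α ⇒* ε)).

Relevant sets:
  FIRST(B) = { '/', 'id' }
  FIRST(P) = { '/', 'id' }

B → B /: PREDICT = { '/', 'id' }
  '/' is in predict set, so this production goes in M[B, '/']
B → / B: PREDICT = { '/' }
  '/' is in predict set, so this production goes in M[B, '/']
B → P / id: PREDICT = { '/', 'id' }
  '/' is in predict set, so this production goes in M[B, '/']
B → P P: PREDICT = { '/', 'id' }
  '/' is in predict set, so this production goes in M[B, '/']

M[B, '/'] = B → B /, B → / B, B → P / id, B → P P  (a multiply-defined cell — the grammar is not LL(1))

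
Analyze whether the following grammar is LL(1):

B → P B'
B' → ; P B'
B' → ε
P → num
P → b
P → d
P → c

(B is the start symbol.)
Yes, the grammar is LL(1).

A grammar is LL(1) if for each non-terminal N with multiple productions, the predict sets of those productions are pairwise disjoint, where PREDICT(N → α) = (FIRST(α) \ {ε}) ∪ (FOLLOW(N) if α ⇒* ε).

Relevant sets:
  FOLLOW(B') = { $ }

For B':
  PREDICT(B' → ';' P B') = { ';' }
  PREDICT(B' → ε) = { $ }
For P:
  PREDICT(P → num) = { 'num' }
  PREDICT(P → b) = { 'b' }
  PREDICT(P → d) = { 'd' }
  PREDICT(P → c) = { 'c' }
B has a single production, so nothing to check there.

All predict sets are disjoint. The grammar IS LL(1).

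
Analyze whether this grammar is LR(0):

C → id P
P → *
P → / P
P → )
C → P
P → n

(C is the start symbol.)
A grammar is LR(0) if no state in the canonical LR(0) collection has:
  - both a shift item (dot before a terminal) and a complete item (shift-reduce conflict), or
  - two or more complete items (reduce-reduce conflict; the accept item [C' → C .] counts as a complete item here).

Augment with C' → C and build the canonical LR(0) collection (I0 = CLOSURE({[C' → . C]}), then GOTO on every symbol after a dot until no new states appear). It has 10 states:
  I0: { [C → . P], [C → . id P], [C' → . C], [P → . )], [P → . *], [P → . / P], [P → . n] }  — shift
  I1: { [P → ) .] }  — reduce
  I2: { [P → * .] }  — reduce
  I3: { [P → . )], [P → . *], [P → . / P], [P → . n], [P → / . P] }  — shift
  I4: { [C' → C .] }  — accept
  I5: { [C → P .] }  — reduce
  I6: { [C → id . P], [P → . )], [P → . *], [P → . / P], [P → . n] }  — shift
  I7: { [P → n .] }  — reduce
  I8: { [C → id P .] }  — reduce
  I9: { [P → / P .] }  — reduce

Every state is either a pure shift/goto state or contains exactly one complete item and nothing to shift — no conflicts. The grammar is LR(0).

Answer: Yes, the grammar is LR(0)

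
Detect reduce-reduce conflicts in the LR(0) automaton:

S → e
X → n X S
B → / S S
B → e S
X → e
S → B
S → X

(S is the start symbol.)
Augment with S' → S and build the canonical LR(0) collection (I0 = CLOSURE({[S' → . S]}), then GOTO on every symbol after a dot until no new states appear). It has 13 states:
  I0: { [B → . / S S], [B → . e S], [S → . B], [S → . X], [S → . e], [S' → . S], [X → . e], [X → . n X S] }  — shift
  I1: { [B → . / S S], [B → . e S], [B → / . S S], [S → . B], [S → . X], [S → . e], [X → . e], [X → . n X S] }  — shift
  I2: { [S → B .] }  — reduce
  I3: { [S' → S .] }  — accept
  I4: { [S → X .] }  — reduce
  I5: { [B → . / S S], [B → . e S], [B → e . S], [S → . B], [S → . X], [S → . e], [S → e .], [X → . e], [X → . n X S], [X → e .] }  — shift, 2 reduces
  I6: { [X → . e], [X → . n X S], [X → n . X S] }  — shift
  I7: { [B → . / S S], [B → . e S], [S → . B], [S → . X], [S → . e], [X → . e], [X → . n X S], [X → n X . S] }  — shift
  I8: { [X → e .] }  — reduce
  I9: { [X → n X S .] }  — reduce
  I10: { [B → e S .] }  — reduce
  I11: { [B → . / S S], [B → . e S], [B → / S . S], [S → . B], [S → . X], [S → . e], [X → . e], [X → . n X S] }  — shift
  I12: { [B → / S S .] }  — reduce

I5 contains complete items [S → e .], [X → e .] — reduce-reduce conflict.

Answer: Yes — I5: [S → e .] vs [X → e .]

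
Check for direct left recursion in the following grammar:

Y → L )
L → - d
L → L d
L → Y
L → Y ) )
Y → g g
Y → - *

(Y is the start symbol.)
Yes, L is left-recursive

Y → L ): starts with L
L → - d: starts with '-'
L → L d: LEFT RECURSIVE (starts with L)
L → Y: starts with Y
L → Y ) ): starts with Y
Y → g g: starts with g
Y → - *: starts with '-'

The grammar has direct left recursion on: L.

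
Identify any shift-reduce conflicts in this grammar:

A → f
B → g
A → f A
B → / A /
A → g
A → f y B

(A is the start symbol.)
Augment with A' → A and build the canonical LR(0) collection (I0 = CLOSURE({[A' → . A]}), then GOTO on every symbol after a dot until no new states appear). It has 11 states:
  I0: { [A → . f A], [A → . f y B], [A → . f], [A → . g], [A' → . A] }  — shift
  I1: { [A' → A .] }  — accept
  I2: { [A → . f A], [A → . f y B], [A → . f], [A → . g], [A → f . A], [A → f . y B], [A → f .] }  — shift, reduce
  I3: { [A → g .] }  — reduce
  I4: { [A → f A .] }  — reduce
  I5: { [A → f y . B], [B → . / A /], [B → . g] }  — shift
  I6: { [A → . f A], [A → . f y B], [A → . f], [A → . g], [B → / . A /] }  — shift
  I7: { [A → f y B .] }  — reduce
  I8: { [B → g .] }  — reduce
  I9: { [B → / A . /] }  — shift
  I10: { [B → / A / .] }  — reduce

I2 contains reduce item [A → f .] and shift items [A → . f], [A → . f A], [A → . f y B], [A → f . y B], [A → . g] — shift-reduce conflict.

Answer: Yes — I2: [A → f .] vs [A → . f]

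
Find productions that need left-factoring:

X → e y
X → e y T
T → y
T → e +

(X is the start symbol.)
Yes, X has productions with common prefix 'e y'

Left-factoring is needed when two productions for the same non-terminal
share a common prefix on the right-hand side.

Productions for X:
  X → e y
  X → e y T
Productions for T:
  T → y
  T → e +

Found common prefix 'e y' in productions for X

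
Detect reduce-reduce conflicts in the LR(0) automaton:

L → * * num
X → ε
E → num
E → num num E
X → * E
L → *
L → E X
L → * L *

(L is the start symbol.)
Yes — I13: [E → num .] vs [L → * * num .]

Augment with L' → L and build the canonical LR(0) collection (I0 = CLOSURE({[L' → . L]}), then GOTO on every symbol after a dot until no new states appear). It has 14 states:
  I0: { [E → . num num E], [E → . num], [L → . * * num], [L → . * L *], [L → . *], [L → . E X], [L' → . L] }  — shift
  I1: { [E → . num num E], [E → . num], [L → * . * num], [L → * . L *], [L → * .], [L → . * * num], [L → . * L *], [L → . *], [L → . E X] }  — shift, reduce
  I2: { [L → E . X], [X → . * E], [X → .] }  — shift, reduce
  I3: { [L' → L .] }  — accept
  I4: { [E → num . num E], [E → num .] }  — shift, reduce
  I5: { [E → . num num E], [E → . num], [E → num num . E] }  — shift
  I6: { [E → num num E .] }  — reduce
  I7: { [E → . num num E], [E → . num], [X → * . E] }  — shift
  I8: { [L → E X .] }  — reduce
  I9: { [X → * E .] }  — reduce
  I10: { [E → . num num E], [E → . num], [L → * * . num], [L → * . * num], [L → * . L *], [L → * .], [L → . * * num], [L → . * L *], [L → . *], [L → . E X] }  — shift, reduce
  I11: { [L → * L . *] }  — shift
  I12: { [L → * L * .] }  — reduce
  I13: { [E → num . num E], [E → num .], [L → * * num .] }  — shift, 2 reduces

I13 contains complete items [E → num .], [L → * * num .] — reduce-reduce conflict.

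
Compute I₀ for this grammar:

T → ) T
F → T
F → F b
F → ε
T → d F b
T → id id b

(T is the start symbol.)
First, augment the grammar with T' → T
I₀ = CLOSURE({ [T' → . T] }):
  [T' → . T] has the dot before T: add [T → . ) T], [T → . d F b], [T → . id id b]
No further items can be added.

I₀ = { [T → . ) T], [T → . d F b], [T → . id id b], [T' → . T] }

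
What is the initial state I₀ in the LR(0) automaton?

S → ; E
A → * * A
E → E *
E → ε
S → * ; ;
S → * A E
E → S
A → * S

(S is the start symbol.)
First, augment the grammar with S' → S
I₀ = CLOSURE({ [S' → . S] }):
  [S' → . S] has the dot before S: add [S → . ; E], [S → . * ; ;], [S → . * A E]
No further items can be added.

I₀ = { [S → . * ; ;], [S → . * A E], [S → . ; E], [S' → . S] }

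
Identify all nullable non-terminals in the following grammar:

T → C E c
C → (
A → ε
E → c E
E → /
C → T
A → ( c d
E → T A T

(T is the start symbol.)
ε-productions: A → ε
So A is immediately nullable.
No further non-terminal can be added: every production for the remaining non-terminals contains a terminal or a non-nullable non-terminal.
Nullable = { 'A' }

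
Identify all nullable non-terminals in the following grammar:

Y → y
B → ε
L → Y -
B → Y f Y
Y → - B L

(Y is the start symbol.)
ε-productions: B → ε
So B is immediately nullable.
No further non-terminal can be added: every production for the remaining non-terminals contains a terminal or a non-nullable non-terminal.
Nullable = { 'B' }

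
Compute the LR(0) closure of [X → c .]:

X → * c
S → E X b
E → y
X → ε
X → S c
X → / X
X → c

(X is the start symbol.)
{ [X → c .] }

Start with: [X → c .]
The dot is at the end, so nothing is added.

CLOSURE = { [X → c .] }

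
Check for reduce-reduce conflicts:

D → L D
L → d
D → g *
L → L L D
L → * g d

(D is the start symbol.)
A reduce-reduce conflict occurs when an LR(0) state has two complete items [A → α .] and [B → β .] — both call for a reduction, and with no lookahead the parser cannot choose between them.

Augment with D' → D and build the canonical LR(0) collection (I0 = CLOSURE({[D' → . D]}), then GOTO on every symbol after a dot until no new states appear). It has 12 states:
  I0: { [D → . L D], [D → . g *], [D' → . D], [L → . * g d], [L → . L L D], [L → . d] }  — shift
  I1: { [L → * . g d] }  — shift
  I2: { [D' → D .] }  — accept
  I3: { [D → . L D], [D → . g *], [D → L . D], [L → . * g d], [L → . L L D], [L → . d], [L → L . L D] }  — shift
  I4: { [L → d .] }  — reduce
  I5: { [D → g . *] }  — shift
  I6: { [D → g * .] }  — reduce
  I7: { [D → L D .] }  — reduce
  I8: { [D → . L D], [D → . g *], [D → L . D], [L → . * g d], [L → . L L D], [L → . d], [L → L . L D], [L → L L . D] }  — shift
  I9: { [D → L D .], [L → L L D .] }  — 2 reduces
  I10: { [L → * g . d] }  — shift
  I11: { [L → * g d .] }  — reduce

I9 contains complete items [D → L D .], [L → L L D .] — reduce-reduce conflict.

Answer: Yes — I9: [D → L D .] vs [L → L L D .]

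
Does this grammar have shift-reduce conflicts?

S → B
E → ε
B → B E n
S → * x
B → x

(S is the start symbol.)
No shift-reduce conflicts

A shift-reduce conflict occurs when an LR(0) state has both:
  - a complete (reduce) item [A → α .] (dot at the end), and
  - a shift item [B → β . c γ] (dot before a terminal).

Augment with S' → S and build the canonical LR(0) collection (I0 = CLOSURE({[S' → . S]}), then GOTO on every symbol after a dot until no new states appear). It has 8 states:
  I0: { [B → . B E n], [B → . x], [S → . * x], [S → . B], [S' → . S] }  — shift
  I1: { [S → * . x] }  — shift
  I2: { [B → B . E n], [E → .], [S → B .] }  — 2 reduces
  I3: { [S' → S .] }  — accept
  I4: { [B → x .] }  — reduce
  I5: { [B → B E . n] }  — shift
  I6: { [B → B E n .] }  — reduce
  I7: { [S → * x .] }  — reduce

No state contains both a complete item and a shift item.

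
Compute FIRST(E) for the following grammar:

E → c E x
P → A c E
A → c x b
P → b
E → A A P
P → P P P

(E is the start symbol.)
To compute FIRST(E), examine every production with E on the left-hand side, reading each right-hand side left to right until a non-nullable symbol is reached.

FIRST sets of the other non-terminals involved (by the same procedure, iterated to a fixed point):
  FIRST(A) = { 'c' }

From E → c E x:
  - c is a terminal: add 'c' and stop
From E → A A P:
  - A is a non-terminal: add FIRST(A) \ {ε} = { 'c' }
    A is not nullable, so stop

Collecting: FIRST(E) = { 'c' }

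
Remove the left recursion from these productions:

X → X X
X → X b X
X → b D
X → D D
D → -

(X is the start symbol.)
X is directly left-recursive. The standard transformation for
  A → A α₁ | ... | A α_m | β₁ | ... | β_n
is
  A  → β₁ A' | ... | β_n A'
  A' → α₁ A' | ... | α_m A' | ε

X → b D becomes X → b D X'
X → D D becomes X → D D X'
X → X X becomes X' → X X'
X → X b X becomes X' → b X X'
Add X' → ε

Productions for other non-terminals are unchanged:
  D → -

Resulting grammar:
X → b D X'
X → D D X'
X' → X X'
X' → b X X'
X' → ε
D → -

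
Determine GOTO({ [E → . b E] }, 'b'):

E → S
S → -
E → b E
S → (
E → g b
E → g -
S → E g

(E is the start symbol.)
{ [E → . S], [E → . b E], [E → . g -], [E → . g b], [E → b . E], [S → . (], [S → . -], [S → . E g] }

GOTO(I, 'b') = CLOSURE({ [A → αX.β] : [A → α.Xβ] ∈ I, X = 'b' })

Items with dot before 'b', with the dot advanced:
  [E → . b E] → [E → b . E]
Closure of the advanced items:
  [E → b . E] has the dot before E: add [E → . S], [E → . b E], [E → . g b], [E → . g -]
  [E → . S] has the dot before S: add [S → . -], [S → . (], [S → . E g]

GOTO = { [E → . S], [E → . b E], [E → . g -], [E → . g b], [E → b . E], [S → . (], [S → . -], [S → . E g] }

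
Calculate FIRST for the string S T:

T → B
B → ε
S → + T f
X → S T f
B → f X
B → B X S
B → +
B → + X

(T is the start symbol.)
{ '+' }

FIRST sets of the non-terminals involved (from the grammar, by fixed-point iteration):
  FIRST(S) = { '+' }

To compute FIRST(S T), process the symbols left to right:
Symbol S is a non-terminal. Add FIRST(S) \ {ε} = { '+' }
S is not nullable (ε ∉ FIRST(S)), so stop here.
FIRST(S T) = { '+' }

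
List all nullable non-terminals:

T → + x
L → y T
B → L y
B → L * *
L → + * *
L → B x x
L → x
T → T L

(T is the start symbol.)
None

There are no ε-productions, so no non-terminal can derive ε.
No non-terminals are nullable.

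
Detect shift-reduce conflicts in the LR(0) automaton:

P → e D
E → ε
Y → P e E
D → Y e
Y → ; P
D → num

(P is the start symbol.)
A shift-reduce conflict occurs when an LR(0) state has both:
  - a complete (reduce) item [A → α .] (dot at the end), and
  - a shift item [B → β . c γ] (dot before a terminal).

Augment with P' → P and build the canonical LR(0) collection (I0 = CLOSURE({[P' → . P]}), then GOTO on every symbol after a dot until no new states appear). It has 12 states:
  I0: { [P → . e D], [P' → . P] }  — shift
  I1: { [P' → P .] }  — accept
  I2: { [D → . Y e], [D → . num], [P → . e D], [P → e . D], [Y → . ; P], [Y → . P e E] }  — shift
  I3: { [P → . e D], [Y → ; . P] }  — shift
  I4: { [P → e D .] }  — reduce
  I5: { [Y → P . e E] }  — shift
  I6: { [D → Y . e] }  — shift
  I7: { [D → num .] }  — reduce
  I8: { [D → Y e .] }  — reduce
  I9: { [E → .], [Y → P e . E] }  — reduce
  I10: { [Y → P e E .] }  — reduce
  I11: { [Y → ; P .] }  — reduce

No state contains both a complete item and a shift item.

Answer: No shift-reduce conflicts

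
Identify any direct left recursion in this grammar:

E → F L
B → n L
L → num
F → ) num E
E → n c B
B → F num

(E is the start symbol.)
Direct left recursion occurs when N → N α for some non-terminal N (the right-hand side begins with the left-hand side itself).

E → F L: starts with F
B → n L: starts with n
L → num: starts with num
F → ) num E: starts with ')'
E → n c B: starts with n
B → F num: starts with F

No direct left recursion found.

Answer: No direct left recursion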